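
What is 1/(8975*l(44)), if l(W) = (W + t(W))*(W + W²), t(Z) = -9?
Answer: 1/621967500 ≈ 1.6078e-9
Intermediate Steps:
l(W) = (-9 + W)*(W + W²) (l(W) = (W - 9)*(W + W²) = (-9 + W)*(W + W²))
1/(8975*l(44)) = 1/(8975*((44*(-9 + 44² - 8*44)))) = 1/(8975*((44*(-9 + 1936 - 352)))) = 1/(8975*((44*1575))) = (1/8975)/69300 = (1/8975)*(1/69300) = 1/621967500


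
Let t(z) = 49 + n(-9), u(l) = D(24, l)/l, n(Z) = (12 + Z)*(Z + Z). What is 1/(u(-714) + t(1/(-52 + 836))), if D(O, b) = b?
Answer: -1/4 ≈ -0.25000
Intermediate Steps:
n(Z) = 2*Z*(12 + Z) (n(Z) = (12 + Z)*(2*Z) = 2*Z*(12 + Z))
u(l) = 1 (u(l) = l/l = 1)
t(z) = -5 (t(z) = 49 + 2*(-9)*(12 - 9) = 49 + 2*(-9)*3 = 49 - 54 = -5)
1/(u(-714) + t(1/(-52 + 836))) = 1/(1 - 5) = 1/(-4) = -1/4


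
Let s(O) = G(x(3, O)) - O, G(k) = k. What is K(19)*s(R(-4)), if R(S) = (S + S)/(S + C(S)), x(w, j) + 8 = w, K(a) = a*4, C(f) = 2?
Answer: -684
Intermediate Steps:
K(a) = 4*a
x(w, j) = -8 + w
R(S) = 2*S/(2 + S) (R(S) = (S + S)/(S + 2) = (2*S)/(2 + S) = 2*S/(2 + S))
s(O) = -5 - O (s(O) = (-8 + 3) - O = -5 - O)
K(19)*s(R(-4)) = (4*19)*(-5 - 2*(-4)/(2 - 4)) = 76*(-5 - 2*(-4)/(-2)) = 76*(-5 - 2*(-4)*(-1)/2) = 76*(-5 - 1*4) = 76*(-5 - 4) = 76*(-9) = -684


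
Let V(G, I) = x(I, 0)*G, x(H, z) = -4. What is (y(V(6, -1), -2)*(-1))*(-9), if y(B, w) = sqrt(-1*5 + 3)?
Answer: 9*I*sqrt(2) ≈ 12.728*I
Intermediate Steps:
V(G, I) = -4*G
y(B, w) = I*sqrt(2) (y(B, w) = sqrt(-5 + 3) = sqrt(-2) = I*sqrt(2))
(y(V(6, -1), -2)*(-1))*(-9) = ((I*sqrt(2))*(-1))*(-9) = -I*sqrt(2)*(-9) = 9*I*sqrt(2)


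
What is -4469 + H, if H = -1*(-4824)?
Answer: 355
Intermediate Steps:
H = 4824
-4469 + H = -4469 + 4824 = 355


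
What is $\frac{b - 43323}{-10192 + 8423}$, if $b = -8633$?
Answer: $\frac{51956}{1769} \approx 29.37$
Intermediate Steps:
$\frac{b - 43323}{-10192 + 8423} = \frac{-8633 - 43323}{-10192 + 8423} = - \frac{51956}{-1769} = \left(-51956\right) \left(- \frac{1}{1769}\right) = \frac{51956}{1769}$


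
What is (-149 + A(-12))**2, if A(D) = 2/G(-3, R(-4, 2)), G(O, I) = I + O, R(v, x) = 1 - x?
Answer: 89401/4 ≈ 22350.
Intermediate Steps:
A(D) = -1/2 (A(D) = 2/((1 - 1*2) - 3) = 2/((1 - 2) - 3) = 2/(-1 - 3) = 2/(-4) = 2*(-1/4) = -1/2)
(-149 + A(-12))**2 = (-149 - 1/2)**2 = (-299/2)**2 = 89401/4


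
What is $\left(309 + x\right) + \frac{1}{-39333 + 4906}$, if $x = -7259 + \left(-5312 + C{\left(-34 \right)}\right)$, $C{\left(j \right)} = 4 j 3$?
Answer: $- \frac{436190091}{34427} \approx -12670.0$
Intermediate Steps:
$C{\left(j \right)} = 12 j$
$x = -12979$ ($x = -7259 + \left(-5312 + 12 \left(-34\right)\right) = -7259 - 5720 = -12979$)
$\left(309 + x\right) + \frac{1}{-39333 + 4906} = \left(309 - 12979\right) + \frac{1}{-39333 + 4906} = -12670 + \frac{1}{-34427} = -12670 - \frac{1}{34427} = - \frac{436190091}{34427}$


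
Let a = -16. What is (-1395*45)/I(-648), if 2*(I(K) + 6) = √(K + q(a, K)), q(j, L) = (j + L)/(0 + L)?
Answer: 122034600/64069 + 1129950*I*√52405/64069 ≈ 1904.7 + 4037.4*I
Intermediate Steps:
q(j, L) = (L + j)/L
I(K) = -6 + √(K + (-16 + K)/K)/2 (I(K) = -6 + √(K + (K - 16)/K)/2 = -6 + √(K + (-16 + K)/K)/2)
(-1395*45)/I(-648) = (-1395*45)/(-6 + √(1 - 648 - 16/(-648))/2) = -62775/(-6 + √(1 - 648 - 16*(-1/648))/2) = -62775/(-6 + √(1 - 648 + 2/81)/2) = -62775/(-6 + √(-52405/81)/2) = -62775/(-6 + (I*√52405/9)/2) = -62775/(-6 + I*√52405/18)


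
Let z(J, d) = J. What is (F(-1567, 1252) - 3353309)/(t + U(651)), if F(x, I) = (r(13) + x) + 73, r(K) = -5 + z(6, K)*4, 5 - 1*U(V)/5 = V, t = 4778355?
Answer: -3354784/4775125 ≈ -0.70255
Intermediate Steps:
U(V) = 25 - 5*V
r(K) = 19 (r(K) = -5 + 6*4 = -5 + 24 = 19)
F(x, I) = 92 + x (F(x, I) = (19 + x) + 73 = 92 + x)
(F(-1567, 1252) - 3353309)/(t + U(651)) = ((92 - 1567) - 3353309)/(4778355 + (25 - 5*651)) = (-1475 - 3353309)/(4778355 + (25 - 3255)) = -3354784/(4778355 - 3230) = -3354784/4775125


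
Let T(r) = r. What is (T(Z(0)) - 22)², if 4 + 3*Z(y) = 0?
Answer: 4900/9 ≈ 544.44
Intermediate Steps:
Z(y) = -4/3 (Z(y) = -4/3 + (⅓)*0 = -4/3 + 0 = -4/3)
(T(Z(0)) - 22)² = (-4/3 - 22)² = (-70/3)² = 4900/9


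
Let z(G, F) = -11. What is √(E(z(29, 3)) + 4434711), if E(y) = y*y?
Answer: 4*√277177 ≈ 2105.9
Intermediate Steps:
E(y) = y²
√(E(z(29, 3)) + 4434711) = √((-11)² + 4434711) = √(121 + 4434711) = √4434832 = 4*√277177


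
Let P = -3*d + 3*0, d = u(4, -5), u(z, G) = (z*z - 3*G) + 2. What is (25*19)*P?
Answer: -47025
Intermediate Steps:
u(z, G) = 2 + z**2 - 3*G (u(z, G) = (z**2 - 3*G) + 2 = 2 + z**2 - 3*G)
d = 33 (d = 2 + 4**2 - 3*(-5) = 2 + 16 + 15 = 33)
P = -99 (P = -3*33 + 3*0 = -99 + 0 = -99)
(25*19)*P = (25*19)*(-99) = 475*(-99) = -47025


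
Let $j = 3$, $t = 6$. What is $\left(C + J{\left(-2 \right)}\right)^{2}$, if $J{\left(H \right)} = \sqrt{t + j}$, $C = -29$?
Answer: $676$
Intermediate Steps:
$J{\left(H \right)} = 3$ ($J{\left(H \right)} = \sqrt{6 + 3} = \sqrt{9} = 3$)
$\left(C + J{\left(-2 \right)}\right)^{2} = \left(-29 + 3\right)^{2} = \left(-26\right)^{2} = 676$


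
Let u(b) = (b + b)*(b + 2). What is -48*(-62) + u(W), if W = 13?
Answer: 3366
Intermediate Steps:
u(b) = 2*b*(2 + b) (u(b) = (2*b)*(2 + b) = 2*b*(2 + b))
-48*(-62) + u(W) = -48*(-62) + 2*13*(2 + 13) = 2976 + 2*13*15 = 2976 + 390 = 3366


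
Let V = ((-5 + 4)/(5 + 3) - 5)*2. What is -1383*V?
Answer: 56703/4 ≈ 14176.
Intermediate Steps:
V = -41/4 (V = (-1/8 - 5)*2 = -41/8*2 = -41/4 ≈ -10.250)
-1383*V = -1383*(-41/4) = 56703/4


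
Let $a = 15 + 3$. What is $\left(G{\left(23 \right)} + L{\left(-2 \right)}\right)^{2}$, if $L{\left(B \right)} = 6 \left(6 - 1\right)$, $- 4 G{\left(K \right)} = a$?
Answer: $\frac{2601}{4} \approx 650.25$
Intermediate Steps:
$a = 18$
$G{\left(K \right)} = - \frac{9}{2}$ ($G{\left(K \right)} = \left(- \frac{1}{4}\right) 18 = - \frac{9}{2}$)
$L{\left(B \right)} = 30$ ($L{\left(B \right)} = 6 \cdot 5 = 30$)
$\left(G{\left(23 \right)} + L{\left(-2 \right)}\right)^{2} = \left(- \frac{9}{2} + 30\right)^{2} = \left(\frac{51}{2}\right)^{2} = \frac{2601}{4}$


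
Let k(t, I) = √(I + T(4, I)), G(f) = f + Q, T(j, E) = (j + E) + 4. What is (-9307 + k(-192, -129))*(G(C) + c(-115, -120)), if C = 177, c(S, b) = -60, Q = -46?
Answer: -660797 + 355*I*√10 ≈ -6.608e+5 + 1122.6*I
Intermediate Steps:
T(j, E) = 4 + E + j (T(j, E) = (E + j) + 4 = 4 + E + j)
G(f) = -46 + f (G(f) = f - 46 = -46 + f)
k(t, I) = √(8 + 2*I) (k(t, I) = √(I + (4 + I + 4)) = √(I + (8 + I)) = √(8 + 2*I))
(-9307 + k(-192, -129))*(G(C) + c(-115, -120)) = (-9307 + √(8 + 2*(-129)))*((-46 + 177) - 60) = (-9307 + √(8 - 258))*(131 - 60) = (-9307 + √(-250))*71 = (-9307 + 5*I*√10)*71 = -660797 + 355*I*√10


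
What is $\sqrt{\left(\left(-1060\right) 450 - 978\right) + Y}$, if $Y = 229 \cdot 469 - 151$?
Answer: $6 i \sqrt{10298} \approx 608.87 i$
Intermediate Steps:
$Y = 107250$ ($Y = 107401 - 151 = 107250$)
$\sqrt{\left(\left(-1060\right) 450 - 978\right) + Y} = \sqrt{\left(\left(-1060\right) 450 - 978\right) + 107250} = \sqrt{\left(-477000 - 978\right) + 107250} = \sqrt{-477978 + 107250} = \sqrt{-370728} = 6 i \sqrt{10298}$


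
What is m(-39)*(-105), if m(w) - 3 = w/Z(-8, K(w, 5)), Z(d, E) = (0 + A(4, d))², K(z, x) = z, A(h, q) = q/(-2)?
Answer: -945/16 ≈ -59.063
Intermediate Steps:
A(h, q) = -q/2 (A(h, q) = q*(-½) = -q/2)
Z(d, E) = d²/4 (Z(d, E) = (0 - d/2)² = (-d/2)² = d²/4)
m(w) = 3 + w/16 (m(w) = 3 + w/(((¼)*(-8)²)) = 3 + w/(((¼)*64)) = 3 + w/16)
m(-39)*(-105) = (3 + (1/16)*(-39))*(-105) = (3 - 39/16)*(-105) = (9/16)*(-105) = -945/16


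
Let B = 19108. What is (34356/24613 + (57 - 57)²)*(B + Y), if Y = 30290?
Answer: 1697117688/24613 ≈ 68952.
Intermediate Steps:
(34356/24613 + (57 - 57)²)*(B + Y) = (34356/24613 + (57 - 57)²)*(19108 + 30290) = (34356*(1/24613) + 0²)*49398 = (34356/24613 + 0)*49398 = (34356/24613)*49398 = 1697117688/24613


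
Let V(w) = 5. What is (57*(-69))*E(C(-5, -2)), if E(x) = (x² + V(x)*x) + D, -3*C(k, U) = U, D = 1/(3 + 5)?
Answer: -122797/8 ≈ -15350.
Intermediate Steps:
D = ⅛ (D = 1/8 = ⅛ ≈ 0.12500)
C(k, U) = -U/3
E(x) = ⅛ + x² + 5*x (E(x) = (x² + 5*x) + ⅛ = ⅛ + x² + 5*x)
(57*(-69))*E(C(-5, -2)) = (57*(-69))*(⅛ + (-⅓*(-2))² + 5*(-⅓*(-2))) = -3933*(⅛ + (⅔)² + 5*(⅔)) = -3933*(⅛ + 4/9 + 10/3) = -3933*281/72 = -122797/8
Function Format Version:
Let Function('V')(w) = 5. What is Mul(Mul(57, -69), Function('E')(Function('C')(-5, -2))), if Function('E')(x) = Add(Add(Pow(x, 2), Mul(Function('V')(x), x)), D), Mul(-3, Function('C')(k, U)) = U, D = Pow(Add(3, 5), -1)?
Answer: Rational(-122797, 8) ≈ -15350.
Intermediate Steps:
D = Rational(1, 8) (D = Pow(8, -1) = Rational(1, 8) ≈ 0.12500)
Function('C')(k, U) = Mul(Rational(-1, 3), U)
Function('E')(x) = Add(Rational(1, 8), Pow(x, 2), Mul(5, x)) (Function('E')(x) = Add(Add(Pow(x, 2), Mul(5, x)), Rational(1, 8)) = Add(Rational(1, 8), Pow(x, 2), Mul(5, x)))
Mul(Mul(57, -69), Function('E')(Function('C')(-5, -2))) = Mul(Mul(57, -69), Add(Rational(1, 8), Pow(Mul(Rational(-1, 3), -2), 2), Mul(5, Mul(Rational(-1, 3), -2)))) = Mul(-3933, Add(Rational(1, 8), Pow(Rational(2, 3), 2), Mul(5, Rational(2, 3)))) = Mul(-3933, Add(Rational(1, 8), Rational(4, 9), Rational(10, 3))) = Mul(-3933, Rational(281, 72)) = Rational(-122797, 8)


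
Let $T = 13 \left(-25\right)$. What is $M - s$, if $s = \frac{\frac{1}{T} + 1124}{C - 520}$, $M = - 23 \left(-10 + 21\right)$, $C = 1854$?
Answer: $- \frac{110053449}{433550} \approx -253.84$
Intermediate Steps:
$T = -325$
$M = -253$ ($M = \left(-23\right) 11 = -253$)
$s = \frac{365299}{433550}$ ($s = \frac{\frac{1}{-325} + 1124}{1854 - 520} = \frac{- \frac{1}{325} + 1124}{1334} = \frac{365299}{325} \cdot \frac{1}{1334} = \frac{365299}{433550} \approx 0.84258$)
$M - s = -253 - \frac{365299}{433550} = - \frac{110053449}{433550}$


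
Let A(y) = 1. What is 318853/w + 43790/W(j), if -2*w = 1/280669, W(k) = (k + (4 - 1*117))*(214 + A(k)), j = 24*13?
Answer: -1531568700563140/8557 ≈ -1.7898e+11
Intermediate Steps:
j = 312
W(k) = -24295 + 215*k (W(k) = (k + (4 - 1*117))*(214 + 1) = (k + (4 - 117))*215 = (k - 113)*215 = (-113 + k)*215 = -24295 + 215*k)
w = -1/561338 (w = -1/2/280669 = -1/2*1/280669 = -1/561338 ≈ -1.7815e-6)
318853/w + 43790/W(j) = 318853/(-1/561338) + 43790/(-24295 + 215*312) = 318853*(-561338) + 43790/(-24295 + 67080) = -178984305314 + 43790/42785 = -178984305314 + 43790*(1/42785) = -178984305314 + 8758/8557 = -1531568700563140/8557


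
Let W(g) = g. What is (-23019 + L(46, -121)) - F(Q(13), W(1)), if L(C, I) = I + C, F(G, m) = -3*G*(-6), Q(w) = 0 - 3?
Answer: -23040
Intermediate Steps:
Q(w) = -3
F(G, m) = 18*G
L(C, I) = C + I
(-23019 + L(46, -121)) - F(Q(13), W(1)) = (-23019 + (46 - 121)) - 18*(-3) = (-23019 - 75) - 1*(-54) = -23094 + 54 = -23040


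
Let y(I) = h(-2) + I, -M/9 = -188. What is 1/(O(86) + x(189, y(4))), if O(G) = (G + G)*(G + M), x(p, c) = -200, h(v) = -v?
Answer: 1/305616 ≈ 3.2721e-6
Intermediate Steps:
M = 1692 (M = -9*(-188) = 1692)
y(I) = 2 + I (y(I) = -1*(-2) + I = 2 + I)
O(G) = 2*G*(1692 + G) (O(G) = (G + G)*(G + 1692) = (2*G)*(1692 + G) = 2*G*(1692 + G))
1/(O(86) + x(189, y(4))) = 1/(2*86*(1692 + 86) - 200) = 1/(2*86*1778 - 200) = 1/(305816 - 200) = 1/305616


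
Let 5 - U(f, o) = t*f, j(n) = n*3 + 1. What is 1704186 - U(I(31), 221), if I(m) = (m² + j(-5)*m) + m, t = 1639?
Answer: 2618743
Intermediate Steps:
j(n) = 1 + 3*n (j(n) = 3*n + 1 = 1 + 3*n)
I(m) = m² - 13*m (I(m) = (m² + (1 + 3*(-5))*m) + m = (m² + (1 - 15)*m) + m = (m² - 14*m) + m = m² - 13*m)
U(f, o) = 5 - 1639*f
1704186 - U(I(31), 221) = 1704186 - (5 - 50809*(-13 + 31)) = 1704186 - (5 - 50809*18) = 1704186 - (5 - 1639*558) = 1704186 - (5 - 914562) = 1704186 - 1*(-914557) = 1704186 + 914557 = 2618743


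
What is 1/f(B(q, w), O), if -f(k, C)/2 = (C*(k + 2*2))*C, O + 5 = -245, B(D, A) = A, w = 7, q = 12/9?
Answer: -1/1375000 ≈ -7.2727e-7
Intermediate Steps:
q = 4/3 (q = 12*(⅑) = 4/3 ≈ 1.3333)
O = -250 (O = -5 - 245 = -250)
f(k, C) = -2*C²*(4 + k) (f(k, C) = -2*C*(k + 2*2)*C = -2*C*(k + 4)*C = -2*C*(4 + k)*C = -2*C²*(4 + k))
1/f(B(q, w), O) = 1/(2*(-250)²*(-4 - 1*7)) = 1/(2*62500*(-4 - 7)) = 1/(2*62500*(-11)) = 1/(-1375000) = -1/1375000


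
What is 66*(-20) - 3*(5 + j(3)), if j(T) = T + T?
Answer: -1353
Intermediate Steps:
j(T) = 2*T
66*(-20) - 3*(5 + j(3)) = 66*(-20) - 3*(5 + 2*3) = -1320 - 3*(5 + 6) = -1320 - 3*11 = -1320 - 33 = -1353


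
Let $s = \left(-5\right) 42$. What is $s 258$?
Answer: $-54180$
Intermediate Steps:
$s = -210$
$s 258 = \left(-210\right) 258 = -54180$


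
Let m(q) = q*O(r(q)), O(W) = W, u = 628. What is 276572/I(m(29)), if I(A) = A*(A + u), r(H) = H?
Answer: 276572/1235429 ≈ 0.22387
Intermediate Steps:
m(q) = q² (m(q) = q*q = q²)
I(A) = A*(628 + A) (I(A) = A*(A + 628) = A*(628 + A))
276572/I(m(29)) = 276572/((29²*(628 + 29²))) = 276572/((841*(628 + 841))) = 276572/((841*1469)) = 276572/1235429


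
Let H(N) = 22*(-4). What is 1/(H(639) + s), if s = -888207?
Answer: -1/888295 ≈ -1.1258e-6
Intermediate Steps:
H(N) = -88
1/(H(639) + s) = 1/(-88 - 888207) = 1/(-888295) = -1/888295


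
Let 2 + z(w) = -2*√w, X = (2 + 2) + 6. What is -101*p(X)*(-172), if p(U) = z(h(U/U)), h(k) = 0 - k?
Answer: -34744 - 34744*I ≈ -34744.0 - 34744.0*I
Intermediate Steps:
X = 10 (X = 4 + 6 = 10)
h(k) = -k
z(w) = -2 - 2*√w
p(U) = -2 - 2*I (p(U) = -2 - 2*√(-1) = -2 - 2*I)
-101*p(X)*(-172) = -101*(-2 - 2*I)*(-172) = (202 + 202*I)*(-172) = -34744 - 34744*I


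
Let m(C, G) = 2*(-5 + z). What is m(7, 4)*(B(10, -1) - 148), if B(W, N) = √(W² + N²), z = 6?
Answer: -296 + 2*√101 ≈ -275.90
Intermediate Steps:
B(W, N) = √(N² + W²)
m(C, G) = 2 (m(C, G) = 2*(-5 + 6) = 2*1 = 2)
m(7, 4)*(B(10, -1) - 148) = 2*(√((-1)² + 10²) - 148) = 2*(√(1 + 100) - 148) = 2*(√101 - 148) = 2*(-148 + √101) = -296 + 2*√101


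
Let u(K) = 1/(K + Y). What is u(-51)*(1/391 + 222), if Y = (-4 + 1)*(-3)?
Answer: -86803/16422 ≈ -5.2858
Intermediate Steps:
Y = 9 (Y = -3*(-3) = 9)
u(K) = 1/(9 + K) (u(K) = 1/(K + 9) = 1/(9 + K))
u(-51)*(1/391 + 222) = (1/391 + 222)/(9 - 51) = (1/391 + 222)/(-42) = -1/42*86803/391 = -86803/16422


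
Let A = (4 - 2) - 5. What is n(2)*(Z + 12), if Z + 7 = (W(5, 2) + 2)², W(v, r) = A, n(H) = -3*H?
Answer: -36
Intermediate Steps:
A = -3 (A = 2 - 5 = -3)
W(v, r) = -3
Z = -6 (Z = -7 + (-3 + 2)² = -7 + (-1)² = -7 + 1 = -6)
n(2)*(Z + 12) = (-3*2)*(-6 + 12) = -6*6 = -36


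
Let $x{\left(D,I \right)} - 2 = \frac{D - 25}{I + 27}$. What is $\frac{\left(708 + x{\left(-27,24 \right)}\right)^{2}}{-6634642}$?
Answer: $- \frac{653700482}{8628351921} \approx -0.075762$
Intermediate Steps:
$x{\left(D,I \right)} = 2 + \frac{-25 + D}{27 + I}$ ($x{\left(D,I \right)} = 2 + \frac{D - 25}{I + 27} = 2 + \frac{-25 + D}{27 + I}$)
$\frac{\left(708 + x{\left(-27,24 \right)}\right)^{2}}{-6634642} = \frac{\left(708 + \frac{29 - 27 + 2 \cdot 24}{27 + 24}\right)^{2}}{-6634642} = \left(708 + \frac{29 - 27 + 48}{51}\right)^{2} \left(- \frac{1}{6634642}\right) = \left(708 + \frac{1}{51} \cdot 50\right)^{2} \left(- \frac{1}{6634642}\right) = \left(708 + \frac{50}{51}\right)^{2} \left(- \frac{1}{6634642}\right) = \left(\frac{36158}{51}\right)^{2} \left(- \frac{1}{6634642}\right) = \frac{1307400964}{2601} \left(- \frac{1}{6634642}\right) = - \frac{653700482}{8628351921}$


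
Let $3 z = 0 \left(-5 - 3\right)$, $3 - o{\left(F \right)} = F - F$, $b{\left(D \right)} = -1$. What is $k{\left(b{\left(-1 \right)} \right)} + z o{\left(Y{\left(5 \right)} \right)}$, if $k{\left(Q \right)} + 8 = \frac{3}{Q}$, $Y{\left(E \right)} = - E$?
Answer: $-11$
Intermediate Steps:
$o{\left(F \right)} = 3$ ($o{\left(F \right)} = 3 - \left(F - F\right) = 3 - 0 = 3 + 0 = 3$)
$k{\left(Q \right)} = -8 + \frac{3}{Q}$
$z = 0$ ($z = \frac{0 \left(-5 - 3\right)}{3} = \frac{0 \left(-8\right)}{3} = \frac{1}{3} \cdot 0 = 0$)
$k{\left(b{\left(-1 \right)} \right)} + z o{\left(Y{\left(5 \right)} \right)} = \left(-8 + \frac{3}{-1}\right) + 0 \cdot 3 = \left(-8 + 3 \left(-1\right)\right) + 0 = \left(-8 - 3\right) + 0 = -11 + 0 = -11$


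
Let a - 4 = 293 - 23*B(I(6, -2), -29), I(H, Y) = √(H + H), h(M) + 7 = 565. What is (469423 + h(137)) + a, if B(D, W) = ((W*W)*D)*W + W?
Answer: 470945 + 1121894*√3 ≈ 2.4141e+6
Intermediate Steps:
h(M) = 558 (h(M) = -7 + 565 = 558)
I(H, Y) = √2*√H (I(H, Y) = √(2*H) = √2*√H)
B(D, W) = W + D*W³ (B(D, W) = (W²*D)*W + W = (D*W²)*W + W = D*W³ + W = W + D*W³)
a = 964 + 1121894*√3 (a = 4 + (293 - 23*(-29 + (√2*√6)*(-29)³)) = 4 + (293 - 23*(-29 + (2*√3)*(-24389))) = 4 + (293 - 23*(-29 - 48778*√3)) = 4 + (293 + (667 + 1121894*√3)) = 4 + (960 + 1121894*√3) = 964 + 1121894*√3 ≈ 1.9441e+6)
(469423 + h(137)) + a = (469423 + 558) + (964 + 1121894*√3) = 469981 + (964 + 1121894*√3) = 470945 + 1121894*√3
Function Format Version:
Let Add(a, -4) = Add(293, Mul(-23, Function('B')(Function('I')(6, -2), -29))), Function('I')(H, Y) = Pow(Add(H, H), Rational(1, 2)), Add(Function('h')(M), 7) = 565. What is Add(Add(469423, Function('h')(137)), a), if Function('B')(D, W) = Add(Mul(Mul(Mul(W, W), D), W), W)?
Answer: Add(470945, Mul(1121894, Pow(3, Rational(1, 2)))) ≈ 2.4141e+6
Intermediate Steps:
Function('h')(M) = 558 (Function('h')(M) = Add(-7, 565) = 558)
Function('I')(H, Y) = Mul(Pow(2, Rational(1, 2)), Pow(H, Rational(1, 2))) (Function('I')(H, Y) = Pow(Mul(2, H), Rational(1, 2)) = Mul(Pow(2, Rational(1, 2)), Pow(H, Rational(1, 2))))
Function('B')(D, W) = Add(W, Mul(D, Pow(W, 3))) (Function('B')(D, W) = Add(Mul(Mul(Pow(W, 2), D), W), W) = Add(Mul(Mul(D, Pow(W, 2)), W), W) = Add(Mul(D, Pow(W, 3)), W) = Add(W, Mul(D, Pow(W, 3))))
a = Add(964, Mul(1121894, Pow(3, Rational(1, 2)))) (a = Add(4, Add(293, Mul(-23, Add(-29, Mul(Mul(Pow(2, Rational(1, 2)), Pow(6, Rational(1, 2))), Pow(-29, 3)))))) = Add(4, Add(293, Mul(-23, Add(-29, Mul(Mul(2, Pow(3, Rational(1, 2))), -24389))))) = Add(4, Add(293, Mul(-23, Add(-29, Mul(-48778, Pow(3, Rational(1, 2))))))) = Add(4, Add(293, Add(667, Mul(1121894, Pow(3, Rational(1, 2)))))) = Add(4, Add(960, Mul(1121894, Pow(3, Rational(1, 2))))) = Add(964, Mul(1121894, Pow(3, Rational(1, 2)))) ≈ 1.9441e+6)
Add(Add(469423, Function('h')(137)), a) = Add(Add(469423, 558), Add(964, Mul(1121894, Pow(3, Rational(1, 2))))) = Add(469981, Add(964, Mul(1121894, Pow(3, Rational(1, 2))))) = Add(470945, Mul(1121894, Pow(3, Rational(1, 2))))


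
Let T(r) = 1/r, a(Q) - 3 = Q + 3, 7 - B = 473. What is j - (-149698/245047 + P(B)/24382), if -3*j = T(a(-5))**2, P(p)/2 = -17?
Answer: 2500034374/8962103931 ≈ 0.27896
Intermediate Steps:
B = -466 (B = 7 - 1*473 = 7 - 473 = -466)
P(p) = -34 (P(p) = 2*(-17) = -34)
a(Q) = 6 + Q (a(Q) = 3 + (Q + 3) = 3 + (3 + Q) = 6 + Q)
j = -1/3 (j = -1/(3*(6 - 5)**2) = -(1/1)**2/3 = -1/3*1**2 = -1/3*1 = -1/3 ≈ -0.33333)
j - (-149698/245047 + P(B)/24382) = -1/3 - (-149698/245047 - 34/24382) = -1/3 - (-149698*1/245047 - 34*1/24382) = -1/3 - (-149698/245047 - 17/12191) = -1/3 - 1*(-1829134117/2987367977) = -1/3 + 1829134117/2987367977 = 2500034374/8962103931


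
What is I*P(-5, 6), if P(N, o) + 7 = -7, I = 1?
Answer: -14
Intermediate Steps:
P(N, o) = -14 (P(N, o) = -7 - 7 = -14)
I*P(-5, 6) = 1*(-14) = -14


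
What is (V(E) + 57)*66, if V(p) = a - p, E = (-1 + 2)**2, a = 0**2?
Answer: 3696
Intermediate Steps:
a = 0
E = 1 (E = 1**2 = 1)
V(p) = -p (V(p) = 0 - p = -p)
(V(E) + 57)*66 = (-1*1 + 57)*66 = (-1 + 57)*66 = 56*66 = 3696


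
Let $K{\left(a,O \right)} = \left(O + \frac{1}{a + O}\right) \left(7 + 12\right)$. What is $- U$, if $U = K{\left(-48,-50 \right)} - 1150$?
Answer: $\frac{205819}{98} \approx 2100.2$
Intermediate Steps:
$K{\left(a,O \right)} = 19 O + \frac{19}{O + a}$ ($K{\left(a,O \right)} = \left(O + \frac{1}{O + a}\right) 19 = 19 O + \frac{19}{O + a}$)
$U = - \frac{205819}{98}$ ($U = \frac{19 \left(1 + \left(-50\right)^{2} - -2400\right)}{-50 - 48} - 1150 = \frac{19 \left(1 + 2500 + 2400\right)}{-98} - 1150 = 19 \left(- \frac{1}{98}\right) 4901 - 1150 = - \frac{93119}{98} - 1150 = - \frac{205819}{98} \approx -2100.2$)
$- U = \left(-1\right) \left(- \frac{205819}{98}\right) = \frac{205819}{98}$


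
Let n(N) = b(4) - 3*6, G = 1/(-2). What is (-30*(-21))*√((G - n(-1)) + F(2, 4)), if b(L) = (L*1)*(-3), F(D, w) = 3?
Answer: 315*√130 ≈ 3591.6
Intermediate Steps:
G = -½ ≈ -0.50000
b(L) = -3*L (b(L) = L*(-3) = -3*L)
n(N) = -30 (n(N) = -3*4 - 3*6 = -12 - 18 = -30)
(-30*(-21))*√((G - n(-1)) + F(2, 4)) = (-30*(-21))*√((-½ - 1*(-30)) + 3) = 630*√((-½ + 30) + 3) = 630*√(59/2 + 3) = 630*√(65/2) = 630*(√130/2) = 315*√130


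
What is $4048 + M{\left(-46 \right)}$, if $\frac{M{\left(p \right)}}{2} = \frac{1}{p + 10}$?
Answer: $\frac{72863}{18} \approx 4047.9$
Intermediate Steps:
$M{\left(p \right)} = \frac{2}{10 + p}$ ($M{\left(p \right)} = \frac{2}{p + 10} = \frac{2}{10 + p}$)
$4048 + M{\left(-46 \right)} = 4048 + \frac{2}{10 - 46} = 4048 + \frac{2}{-36} = 4048 + 2 \left(- \frac{1}{36}\right) = 4048 - \frac{1}{18} = \frac{72863}{18}$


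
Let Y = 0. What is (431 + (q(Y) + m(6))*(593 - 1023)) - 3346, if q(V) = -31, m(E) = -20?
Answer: 19015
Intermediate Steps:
(431 + (q(Y) + m(6))*(593 - 1023)) - 3346 = (431 + (-31 - 20)*(593 - 1023)) - 3346 = (431 - 51*(-430)) - 3346 = (431 + 21930) - 3346 = 22361 - 3346 = 19015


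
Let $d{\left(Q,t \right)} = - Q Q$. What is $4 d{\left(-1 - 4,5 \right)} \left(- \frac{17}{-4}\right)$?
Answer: $-425$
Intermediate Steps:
$d{\left(Q,t \right)} = - Q^{2}$
$4 d{\left(-1 - 4,5 \right)} \left(- \frac{17}{-4}\right) = 4 \left(- \left(-1 - 4\right)^{2}\right) \left(- \frac{17}{-4}\right) = 4 \left(- \left(-5\right)^{2}\right) \left(\left(-17\right) \left(- \frac{1}{4}\right)\right) = 4 \left(\left(-1\right) 25\right) \frac{17}{4} = 4 \left(-25\right) \frac{17}{4} = \left(-100\right) \frac{17}{4} = -425$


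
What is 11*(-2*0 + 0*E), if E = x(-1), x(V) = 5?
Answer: 0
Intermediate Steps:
E = 5
11*(-2*0 + 0*E) = 11*(-2*0 + 0*5) = 11*(0 + 0) = 11*0 = 0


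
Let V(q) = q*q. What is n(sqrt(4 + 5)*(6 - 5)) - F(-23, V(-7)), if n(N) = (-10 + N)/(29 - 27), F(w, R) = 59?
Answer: -125/2 ≈ -62.500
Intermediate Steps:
V(q) = q**2
n(N) = -5 + N/2 (n(N) = (-10 + N)/2 = (-10 + N)*(1/2) = -5 + N/2)
n(sqrt(4 + 5)*(6 - 5)) - F(-23, V(-7)) = (-5 + (sqrt(4 + 5)*(6 - 5))/2) - 1*59 = (-5 + (sqrt(9)*1)/2) - 59 = (-5 + (3*1)/2) - 59 = (-5 + (1/2)*3) - 59 = (-5 + 3/2) - 59 = -7/2 - 59 = -125/2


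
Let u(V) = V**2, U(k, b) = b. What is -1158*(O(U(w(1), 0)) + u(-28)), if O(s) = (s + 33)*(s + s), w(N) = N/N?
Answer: -907872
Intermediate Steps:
w(N) = 1
O(s) = 2*s*(33 + s) (O(s) = (33 + s)*(2*s) = 2*s*(33 + s))
-1158*(O(U(w(1), 0)) + u(-28)) = -1158*(2*0*(33 + 0) + (-28)**2) = -1158*(2*0*33 + 784) = -1158*(0 + 784) = -1158*784 = -907872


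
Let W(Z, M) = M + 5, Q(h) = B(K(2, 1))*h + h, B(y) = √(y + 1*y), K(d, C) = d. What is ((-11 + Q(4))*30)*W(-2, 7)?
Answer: 360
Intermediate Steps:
B(y) = √2*√y (B(y) = √(y + y) = √(2*y) = √2*√y)
Q(h) = 3*h (Q(h) = (√2*√2)*h + h = 2*h + h = 3*h)
W(Z, M) = 5 + M
((-11 + Q(4))*30)*W(-2, 7) = ((-11 + 3*4)*30)*(5 + 7) = ((-11 + 12)*30)*12 = (1*30)*12 = 30*12 = 360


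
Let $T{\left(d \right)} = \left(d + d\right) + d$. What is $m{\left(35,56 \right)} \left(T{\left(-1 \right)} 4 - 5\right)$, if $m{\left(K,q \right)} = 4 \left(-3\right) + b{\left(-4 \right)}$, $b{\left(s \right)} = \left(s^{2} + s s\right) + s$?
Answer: $-272$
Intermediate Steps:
$b{\left(s \right)} = s + 2 s^{2}$ ($b{\left(s \right)} = \left(s^{2} + s^{2}\right) + s = 2 s^{2} + s = s + 2 s^{2}$)
$m{\left(K,q \right)} = 16$ ($m{\left(K,q \right)} = 4 \left(-3\right) - 4 \left(1 + 2 \left(-4\right)\right) = -12 - 4 \left(1 - 8\right) = -12 - -28 = -12 + 28 = 16$)
$T{\left(d \right)} = 3 d$ ($T{\left(d \right)} = 2 d + d = 3 d$)
$m{\left(35,56 \right)} \left(T{\left(-1 \right)} 4 - 5\right) = 16 \left(3 \left(-1\right) 4 - 5\right) = 16 \left(\left(-3\right) 4 - 5\right) = 16 \left(-12 - 5\right) = 16 \left(-17\right) = -272$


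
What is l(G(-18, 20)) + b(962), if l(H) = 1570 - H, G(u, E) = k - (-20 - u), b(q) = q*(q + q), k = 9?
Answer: 1852447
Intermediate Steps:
b(q) = 2*q² (b(q) = q*(2*q) = 2*q²)
G(u, E) = 29 + u (G(u, E) = 9 - (-20 - u) = 9 + (20 + u) = 29 + u)
l(G(-18, 20)) + b(962) = (1570 - (29 - 18)) + 2*962² = (1570 - 1*11) + 2*925444 = (1570 - 11) + 1850888 = 1559 + 1850888 = 1852447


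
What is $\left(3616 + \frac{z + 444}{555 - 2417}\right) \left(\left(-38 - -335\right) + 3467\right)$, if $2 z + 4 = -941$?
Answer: $\frac{666923399}{49} \approx 1.3611 \cdot 10^{7}$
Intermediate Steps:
$z = - \frac{945}{2}$ ($z = -2 + \frac{1}{2} \left(-941\right) = -2 - \frac{941}{2} = - \frac{945}{2} \approx -472.5$)
$\left(3616 + \frac{z + 444}{555 - 2417}\right) \left(\left(-38 - -335\right) + 3467\right) = \left(3616 + \frac{- \frac{945}{2} + 444}{555 - 2417}\right) \left(\left(-38 - -335\right) + 3467\right) = \left(3616 - \frac{57}{2 \left(-1862\right)}\right) \left(\left(-38 + 335\right) + 3467\right) = \left(3616 - - \frac{3}{196}\right) \left(297 + 3467\right) = \left(3616 + \frac{3}{196}\right) 3764 = \frac{708739}{196} \cdot 3764 = \frac{666923399}{49}$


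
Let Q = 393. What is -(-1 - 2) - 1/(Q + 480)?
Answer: 2618/873 ≈ 2.9989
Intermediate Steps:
-(-1 - 2) - 1/(Q + 480) = -(-1 - 2) - 1/(393 + 480) = -1*(-3) - 1/873 = 3 - 1*1/873 = 3 - 1/873 = 2618/873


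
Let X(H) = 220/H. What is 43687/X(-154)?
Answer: -305809/10 ≈ -30581.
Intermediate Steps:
43687/X(-154) = 43687/((220/(-154))) = 43687/((220*(-1/154))) = 43687/(-10/7) = 43687*(-7/10) = -305809/10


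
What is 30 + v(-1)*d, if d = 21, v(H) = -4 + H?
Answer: -75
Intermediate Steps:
30 + v(-1)*d = 30 + (-4 - 1)*21 = 30 - 5*21 = 30 - 105 = -75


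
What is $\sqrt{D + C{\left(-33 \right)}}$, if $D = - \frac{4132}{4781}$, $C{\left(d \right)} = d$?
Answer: $\frac{i \sqrt{774067805}}{4781} \approx 5.8193 i$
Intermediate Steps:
$D = - \frac{4132}{4781}$ ($D = \left(-4132\right) \frac{1}{4781} = - \frac{4132}{4781} \approx -0.86425$)
$\sqrt{D + C{\left(-33 \right)}} = \sqrt{- \frac{4132}{4781} - 33} = \sqrt{- \frac{161905}{4781}} = \frac{i \sqrt{774067805}}{4781}$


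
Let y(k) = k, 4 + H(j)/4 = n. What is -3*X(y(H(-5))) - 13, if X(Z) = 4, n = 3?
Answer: -25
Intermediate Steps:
H(j) = -4 (H(j) = -16 + 4*3 = -16 + 12 = -4)
-3*X(y(H(-5))) - 13 = -3*4 - 13 = -12 - 13 = -25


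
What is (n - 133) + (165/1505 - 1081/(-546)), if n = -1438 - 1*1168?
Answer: -64257185/23478 ≈ -2736.9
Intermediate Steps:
n = -2606 (n = -1438 - 1168 = -2606)
(n - 133) + (165/1505 - 1081/(-546)) = (-2606 - 133) + (165/1505 - 1081/(-546)) = -2739 + (165*(1/1505) - 1081*(-1/546)) = -2739 + (33/301 + 1081/546) = -2739 + 49057/23478 = -64257185/23478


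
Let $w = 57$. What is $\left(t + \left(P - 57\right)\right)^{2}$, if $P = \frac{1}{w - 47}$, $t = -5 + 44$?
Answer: $\frac{32041}{100} \approx 320.41$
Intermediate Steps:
$t = 39$
$P = \frac{1}{10}$ ($P = \frac{1}{57 - 47} = \frac{1}{10} \approx 0.1$)
$\left(t + \left(P - 57\right)\right)^{2} = \left(39 + \left(\frac{1}{10} - 57\right)\right)^{2} = \left(39 - \frac{569}{10}\right)^{2} = \left(- \frac{179}{10}\right)^{2} = \frac{32041}{100}$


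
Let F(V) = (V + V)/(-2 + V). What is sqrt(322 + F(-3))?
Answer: 4*sqrt(505)/5 ≈ 17.978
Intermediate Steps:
F(V) = 2*V/(-2 + V) (F(V) = (2*V)/(-2 + V) = 2*V/(-2 + V))
sqrt(322 + F(-3)) = sqrt(322 + 2*(-3)/(-2 - 3)) = sqrt(322 + 2*(-3)/(-5)) = sqrt(322 + 2*(-3)*(-1/5)) = sqrt(322 + 6/5) = sqrt(1616/5) = 4*sqrt(505)/5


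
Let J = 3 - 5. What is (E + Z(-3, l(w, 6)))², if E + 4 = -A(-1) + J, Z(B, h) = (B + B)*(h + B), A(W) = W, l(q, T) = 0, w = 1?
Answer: 169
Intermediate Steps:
Z(B, h) = 2*B*(B + h) (Z(B, h) = (2*B)*(B + h) = 2*B*(B + h))
J = -2
E = -5 (E = -4 + (-1*(-1) - 2) = -4 + (1 - 2) = -4 - 1 = -5)
(E + Z(-3, l(w, 6)))² = (-5 + 2*(-3)*(-3 + 0))² = (-5 + 2*(-3)*(-3))² = (-5 + 18)² = 13² = 169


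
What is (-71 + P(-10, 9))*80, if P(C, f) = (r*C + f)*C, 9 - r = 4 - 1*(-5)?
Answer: -12880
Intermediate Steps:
r = 0 (r = 9 - (4 - 1*(-5)) = 9 - (4 + 5) = 9 - 1*9 = 9 - 9 = 0)
P(C, f) = C*f (P(C, f) = (0*C + f)*C = (0 + f)*C = f*C = C*f)
(-71 + P(-10, 9))*80 = (-71 - 10*9)*80 = (-71 - 90)*80 = -161*80 = -12880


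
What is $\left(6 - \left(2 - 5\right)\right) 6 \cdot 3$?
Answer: $162$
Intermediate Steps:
$\left(6 - \left(2 - 5\right)\right) 6 \cdot 3 = \left(6 - -3\right) 6 \cdot 3 = \left(6 + 3\right) 6 \cdot 3 = 9 \cdot 6 \cdot 3 = 54 \cdot 3 = 162$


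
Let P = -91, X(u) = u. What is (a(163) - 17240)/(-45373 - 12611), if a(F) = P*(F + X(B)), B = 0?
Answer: 10691/19328 ≈ 0.55313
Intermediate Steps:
a(F) = -91*F (a(F) = -91*(F + 0) = -91*F)
(a(163) - 17240)/(-45373 - 12611) = (-91*163 - 17240)/(-45373 - 12611) = (-14833 - 17240)/(-57984) = -32073*(-1/57984) = 10691/19328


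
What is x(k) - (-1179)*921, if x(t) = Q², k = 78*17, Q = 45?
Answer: 1087884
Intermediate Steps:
k = 1326
x(t) = 2025 (x(t) = 45² = 2025)
x(k) - (-1179)*921 = 2025 - (-1179)*921 = 2025 - 1*(-1085859) = 2025 + 1085859 = 1087884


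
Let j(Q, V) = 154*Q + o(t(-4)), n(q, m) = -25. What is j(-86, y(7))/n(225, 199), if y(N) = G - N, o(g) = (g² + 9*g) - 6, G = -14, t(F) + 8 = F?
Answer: 13214/25 ≈ 528.56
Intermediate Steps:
t(F) = -8 + F
o(g) = -6 + g² + 9*g
y(N) = -14 - N
j(Q, V) = 30 + 154*Q (j(Q, V) = 154*Q + (-6 + (-8 - 4)² + 9*(-8 - 4)) = 154*Q + (-6 + (-12)² + 9*(-12)) = 154*Q + (-6 + 144 - 108) = 154*Q + 30 = 30 + 154*Q)
j(-86, y(7))/n(225, 199) = (30 + 154*(-86))/(-25) = (30 - 13244)*(-1/25) = -13214*(-1/25) = 13214/25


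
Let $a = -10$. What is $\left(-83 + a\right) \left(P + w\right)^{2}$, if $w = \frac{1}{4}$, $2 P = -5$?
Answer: $- \frac{7533}{16} \approx -470.81$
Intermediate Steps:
$P = - \frac{5}{2}$ ($P = \frac{1}{2} \left(-5\right) = - \frac{5}{2} \approx -2.5$)
$w = \frac{1}{4} \approx 0.25$
$\left(-83 + a\right) \left(P + w\right)^{2} = \left(-83 - 10\right) \left(- \frac{5}{2} + \frac{1}{4}\right)^{2} = - 93 \left(- \frac{9}{4}\right)^{2} = \left(-93\right) \frac{81}{16} = - \frac{7533}{16}$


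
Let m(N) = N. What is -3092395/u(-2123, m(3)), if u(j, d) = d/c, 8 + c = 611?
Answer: -621571395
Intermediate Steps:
c = 603 (c = -8 + 611 = 603)
u(j, d) = d/603
-3092395/u(-2123, m(3)) = -3092395/((1/603)*3) = -3092395/1/201 = -3092395*201 = -621571395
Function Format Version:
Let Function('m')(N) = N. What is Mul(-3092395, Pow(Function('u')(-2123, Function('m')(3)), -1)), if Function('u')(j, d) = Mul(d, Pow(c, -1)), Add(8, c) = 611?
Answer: -621571395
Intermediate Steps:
c = 603 (c = Add(-8, 611) = 603)
Function('u')(j, d) = Mul(Rational(1, 603), d) (Function('u')(j, d) = Mul(d, Pow(603, -1)) = Mul(d, Rational(1, 603)) = Mul(Rational(1, 603), d))
Mul(-3092395, Pow(Function('u')(-2123, Function('m')(3)), -1)) = Mul(-3092395, Pow(Mul(Rational(1, 603), 3), -1)) = Mul(-3092395, Pow(Rational(1, 201), -1)) = Mul(-3092395, 201) = -621571395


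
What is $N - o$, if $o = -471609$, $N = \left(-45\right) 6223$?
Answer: $191574$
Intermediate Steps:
$N = -280035$
$N - o = -280035 - -471609 = -280035 + 471609 = 191574$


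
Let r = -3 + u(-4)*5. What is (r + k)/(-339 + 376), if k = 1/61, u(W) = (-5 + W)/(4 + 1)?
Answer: -731/2257 ≈ -0.32388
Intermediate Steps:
u(W) = -1 + W/5 (u(W) = (-5 + W)/5 = (-5 + W)*(1/5) = -1 + W/5)
k = 1/61 ≈ 0.016393
r = -12 (r = -3 + (-1 + (1/5)*(-4))*5 = -3 + (-1 - 4/5)*5 = -3 - 9/5*5 = -3 - 9 = -12)
(r + k)/(-339 + 376) = (-12 + 1/61)/(-339 + 376) = -731/61/37 = -731/61*1/37 = -731/2257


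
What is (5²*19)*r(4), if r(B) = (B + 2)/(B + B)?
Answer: 1425/4 ≈ 356.25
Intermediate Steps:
r(B) = (2 + B)/(2*B) (r(B) = (2 + B)/((2*B)) = (2 + B)*(1/(2*B)) = (2 + B)/(2*B))
(5²*19)*r(4) = (5²*19)*((½)*(2 + 4)/4) = (25*19)*((½)*(¼)*6) = 475*(¾) = 1425/4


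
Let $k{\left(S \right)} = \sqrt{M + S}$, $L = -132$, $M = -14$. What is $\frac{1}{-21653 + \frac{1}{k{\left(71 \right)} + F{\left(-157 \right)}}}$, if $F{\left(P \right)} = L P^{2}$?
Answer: $- \frac{229226354652331719}{4963438257357390384712} + \frac{\sqrt{57}}{4963438257357390384712} \approx -4.6183 \cdot 10^{-5}$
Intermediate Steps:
$k{\left(S \right)} = \sqrt{-14 + S}$
$F{\left(P \right)} = - 132 P^{2}$
$\frac{1}{-21653 + \frac{1}{k{\left(71 \right)} + F{\left(-157 \right)}}} = \frac{1}{-21653 + \frac{1}{\sqrt{-14 + 71} - 132 \left(-157\right)^{2}}} = \frac{1}{-21653 + \frac{1}{\sqrt{57} - 3253668}} = \frac{1}{-21653 + \frac{1}{-3253668 + \sqrt{57}}}$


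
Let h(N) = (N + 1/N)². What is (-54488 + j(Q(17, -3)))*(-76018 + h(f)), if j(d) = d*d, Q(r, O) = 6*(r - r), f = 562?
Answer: -1031842454895126/78961 ≈ -1.3068e+10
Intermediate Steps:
Q(r, O) = 0 (Q(r, O) = 6*0 = 0)
j(d) = d²
(-54488 + j(Q(17, -3)))*(-76018 + h(f)) = (-54488 + 0²)*(-76018 + (1 + 562²)²/562²) = (-54488 + 0)*(-76018 + (1 + 315844)²/315844) = -54488*(-76018 + (1/315844)*315845²) = -54488*(-76018 + (1/315844)*99758064025) = -54488*(-76018 + 99758064025/315844) = -54488*75748234833/315844 = -1031842454895126/78961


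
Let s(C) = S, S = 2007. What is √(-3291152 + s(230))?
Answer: I*√3289145 ≈ 1813.6*I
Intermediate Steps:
s(C) = 2007
√(-3291152 + s(230)) = √(-3291152 + 2007) = √(-3289145) = I*√3289145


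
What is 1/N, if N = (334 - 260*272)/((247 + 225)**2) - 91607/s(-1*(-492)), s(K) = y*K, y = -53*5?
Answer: 3630822240/1403955901 ≈ 2.5861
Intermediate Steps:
y = -265
s(K) = -265*K
N = 1403955901/3630822240 (N = (334 - 260*272)/((247 + 225)**2) - 91607/((-(-265)*(-492))) = (334 - 70720)/(472**2) - 91607/((-265*492)) = -70386/222784 - 91607/(-130380) = -70386*1/222784 - 91607*(-1/130380) = -35193/111392 + 91607/130380 = 1403955901/3630822240 ≈ 0.38668)
1/N = 1/(1403955901/3630822240) = 3630822240/1403955901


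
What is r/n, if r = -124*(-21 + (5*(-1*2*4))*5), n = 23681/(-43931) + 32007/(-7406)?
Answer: -8915973228344/1581481003 ≈ -5637.7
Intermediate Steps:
n = -1581481003/325352986 (n = 23681*(-1/43931) + 32007*(-1/7406) = -23681/43931 - 32007/7406 = -1581481003/325352986 ≈ -4.8608)
r = 27404 (r = -124*(-21 + (5*(-2*4))*5) = -124*(-21 + (5*(-8))*5) = -124*(-21 - 40*5) = -124*(-21 - 200) = -124*(-221) = 27404)
r/n = 27404/(-1581481003/325352986) = 27404*(-325352986/1581481003) = -8915973228344/1581481003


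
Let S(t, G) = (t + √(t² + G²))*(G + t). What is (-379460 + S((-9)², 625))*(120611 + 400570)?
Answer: -167963085594 + 367953786*√397186 ≈ 6.3931e+10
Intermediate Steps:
S(t, G) = (G + t)*(t + √(G² + t²)) (S(t, G) = (t + √(G² + t²))*(G + t) = (G + t)*(t + √(G² + t²)))
(-379460 + S((-9)², 625))*(120611 + 400570) = (-379460 + (((-9)²)² + 625*(-9)² + 625*√(625² + ((-9)²)²) + (-9)²*√(625² + ((-9)²)²)))*(120611 + 400570) = (-379460 + (81² + 625*81 + 625*√(390625 + 81²) + 81*√(390625 + 81²)))*521181 = (-379460 + (6561 + 50625 + 625*√(390625 + 6561) + 81*√(390625 + 6561)))*521181 = (-379460 + (6561 + 50625 + 625*√397186 + 81*√397186))*521181 = (-379460 + (57186 + 706*√397186))*521181 = (-322274 + 706*√397186)*521181 = -167963085594 + 367953786*√397186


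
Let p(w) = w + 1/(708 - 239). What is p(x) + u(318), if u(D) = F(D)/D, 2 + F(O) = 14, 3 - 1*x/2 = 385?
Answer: -18989757/24857 ≈ -763.96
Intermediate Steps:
x = -764 (x = 6 - 2*385 = 6 - 770 = -764)
F(O) = 12 (F(O) = -2 + 14 = 12)
p(w) = 1/469 + w (p(w) = w + 1/469 = 1/469 + w)
u(D) = 12/D
p(x) + u(318) = (1/469 - 764) + 12/318 = -358315/469 + 12*(1/318) = -358315/469 + 2/53 = -18989757/24857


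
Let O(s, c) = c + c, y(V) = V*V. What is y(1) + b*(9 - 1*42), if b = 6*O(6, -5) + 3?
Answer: 1882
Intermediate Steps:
y(V) = V**2
O(s, c) = 2*c
b = -57 (b = 6*(2*(-5)) + 3 = 6*(-10) + 3 = -60 + 3 = -57)
y(1) + b*(9 - 1*42) = 1**2 - 57*(9 - 1*42) = 1 - 57*(9 - 42) = 1 - 57*(-33) = 1 + 1881 = 1882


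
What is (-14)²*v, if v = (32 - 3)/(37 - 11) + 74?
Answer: 191394/13 ≈ 14723.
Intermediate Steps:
v = 1953/26 (v = 29/26 + 74 = 1953/26 ≈ 75.115)
(-14)²*v = (-14)²*(1953/26) = 196*(1953/26) = 191394/13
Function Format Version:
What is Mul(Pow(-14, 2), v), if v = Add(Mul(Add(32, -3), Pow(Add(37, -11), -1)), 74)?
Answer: Rational(191394, 13) ≈ 14723.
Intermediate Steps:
v = Rational(1953, 26) (v = Add(Mul(29, Pow(26, -1)), 74) = Add(Mul(29, Rational(1, 26)), 74) = Add(Rational(29, 26), 74) = Rational(1953, 26) ≈ 75.115)
Mul(Pow(-14, 2), v) = Mul(Pow(-14, 2), Rational(1953, 26)) = Mul(196, Rational(1953, 26)) = Rational(191394, 13)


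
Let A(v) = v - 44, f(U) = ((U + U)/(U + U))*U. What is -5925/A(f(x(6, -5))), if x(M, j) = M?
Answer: 5925/38 ≈ 155.92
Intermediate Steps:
f(U) = U (f(U) = ((2*U)/((2*U)))*U = ((2*U)*(1/(2*U)))*U = 1*U = U)
A(v) = -44 + v
-5925/A(f(x(6, -5))) = -5925/(-44 + 6) = -5925/(-38) = -5925*(-1/38) = 5925/38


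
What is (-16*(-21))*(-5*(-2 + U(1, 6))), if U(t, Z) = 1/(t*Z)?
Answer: 3080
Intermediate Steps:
U(t, Z) = 1/(Z*t)
(-16*(-21))*(-5*(-2 + U(1, 6))) = (-16*(-21))*(-5*(-2 + 1/(6*1))) = 336*(-5*(-2 + (⅙)*1)) = 336*(-5*(-2 + ⅙)) = 336*(-5*(-11/6)) = 336*(55/6) = 3080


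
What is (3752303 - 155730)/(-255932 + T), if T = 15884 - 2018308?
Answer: -3596573/2258356 ≈ -1.5926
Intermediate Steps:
T = -2002424
(3752303 - 155730)/(-255932 + T) = (3752303 - 155730)/(-255932 - 2002424) = 3596573/(-2258356) = 3596573*(-1/2258356) = -3596573/2258356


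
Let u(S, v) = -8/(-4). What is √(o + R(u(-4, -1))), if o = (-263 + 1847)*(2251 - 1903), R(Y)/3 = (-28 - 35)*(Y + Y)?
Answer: 18*√1699 ≈ 741.94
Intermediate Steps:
u(S, v) = 2 (u(S, v) = -8*(-¼) = 2)
R(Y) = -378*Y (R(Y) = 3*((-28 - 35)*(Y + Y)) = 3*(-126*Y) = -378*Y)
o = 551232 (o = 1584*348 = 551232)
√(o + R(u(-4, -1))) = √(551232 - 378*2) = √(551232 - 756) = √550476 = 18*√1699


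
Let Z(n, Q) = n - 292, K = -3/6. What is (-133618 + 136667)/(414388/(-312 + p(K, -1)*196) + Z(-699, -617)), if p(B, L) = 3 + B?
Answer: 271361/118995 ≈ 2.2804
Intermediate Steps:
K = -½ (K = -3*⅙ = -½ ≈ -0.50000)
Z(n, Q) = -292 + n
(-133618 + 136667)/(414388/(-312 + p(K, -1)*196) + Z(-699, -617)) = (-133618 + 136667)/(414388/(-312 + (3 - ½)*196) + (-292 - 699)) = 3049/(414388/(-312 + (5/2)*196) - 991) = 3049/(414388/(-312 + 490) - 991) = 3049/(414388/178 - 991) = 3049/(414388*(1/178) - 991) = 3049/(207194/89 - 991) = 3049/(118995/89) = 3049*(89/118995) = 271361/118995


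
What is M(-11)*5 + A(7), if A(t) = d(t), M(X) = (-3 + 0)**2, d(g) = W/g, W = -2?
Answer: 313/7 ≈ 44.714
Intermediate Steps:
d(g) = -2/g
M(X) = 9 (M(X) = (-3)**2 = 9)
A(t) = -2/t
M(-11)*5 + A(7) = 9*5 - 2/7 = 45 - 2*1/7 = 45 - 2/7 = 313/7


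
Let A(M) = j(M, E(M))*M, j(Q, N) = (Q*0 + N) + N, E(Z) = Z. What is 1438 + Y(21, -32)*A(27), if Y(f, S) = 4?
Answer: 7270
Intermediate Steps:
j(Q, N) = 2*N (j(Q, N) = (0 + N) + N = N + N = 2*N)
A(M) = 2*M**2 (A(M) = (2*M)*M = 2*M**2)
1438 + Y(21, -32)*A(27) = 1438 + 4*(2*27**2) = 1438 + 4*(2*729) = 1438 + 4*1458 = 1438 + 5832 = 7270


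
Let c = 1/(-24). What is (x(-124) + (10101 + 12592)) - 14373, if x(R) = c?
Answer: 199679/24 ≈ 8320.0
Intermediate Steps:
c = -1/24 ≈ -0.041667
x(R) = -1/24
(x(-124) + (10101 + 12592)) - 14373 = (-1/24 + (10101 + 12592)) - 14373 = (-1/24 + 22693) - 14373 = 544631/24 - 14373 = 199679/24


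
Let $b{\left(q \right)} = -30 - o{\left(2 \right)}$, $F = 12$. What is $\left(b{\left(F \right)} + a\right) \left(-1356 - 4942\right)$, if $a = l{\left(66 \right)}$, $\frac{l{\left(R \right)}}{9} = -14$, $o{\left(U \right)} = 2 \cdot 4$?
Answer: $1032872$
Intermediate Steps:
$o{\left(U \right)} = 8$
$l{\left(R \right)} = -126$ ($l{\left(R \right)} = 9 \left(-14\right) = -126$)
$a = -126$
$b{\left(q \right)} = -38$ ($b{\left(q \right)} = -30 - 8 = -38$)
$\left(b{\left(F \right)} + a\right) \left(-1356 - 4942\right) = \left(-38 - 126\right) \left(-1356 - 4942\right) = \left(-164\right) \left(-6298\right) = 1032872$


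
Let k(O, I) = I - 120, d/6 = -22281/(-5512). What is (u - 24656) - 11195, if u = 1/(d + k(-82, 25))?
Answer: -6990123183/194977 ≈ -35851.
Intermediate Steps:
d = 66843/2756 (d = 6*(-22281/(-5512)) = 6*(-22281*(-1/5512)) = 6*(22281/5512) = 66843/2756 ≈ 24.254)
k(O, I) = -120 + I
u = -2756/194977 (u = 1/(66843/2756 + (-120 + 25)) = 1/(66843/2756 - 95) = 1/(-194977/2756) = -2756/194977 ≈ -0.014135)
(u - 24656) - 11195 = (-2756/194977 - 24656) - 11195 = -4807355668/194977 - 11195 = -6990123183/194977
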